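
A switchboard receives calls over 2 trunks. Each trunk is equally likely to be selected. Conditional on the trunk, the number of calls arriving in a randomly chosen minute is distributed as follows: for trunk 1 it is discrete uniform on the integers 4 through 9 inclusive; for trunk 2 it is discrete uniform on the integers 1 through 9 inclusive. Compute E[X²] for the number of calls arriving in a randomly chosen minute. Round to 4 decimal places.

For each component E[X²] = Var + (mean)², giving 1: 45.1667; 2: 31.6667.
Overall E[X²] = 0.5·45.1667 + 0.5·31.6667 = 38.4167.

38.4167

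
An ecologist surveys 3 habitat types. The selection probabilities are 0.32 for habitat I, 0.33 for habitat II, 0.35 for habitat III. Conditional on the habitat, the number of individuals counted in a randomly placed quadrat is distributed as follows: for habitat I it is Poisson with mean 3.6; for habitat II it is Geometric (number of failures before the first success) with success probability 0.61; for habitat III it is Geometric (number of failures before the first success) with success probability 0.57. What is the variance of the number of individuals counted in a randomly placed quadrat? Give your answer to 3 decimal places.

3.795

Per component, I: μ=3.6, E[X²]=16.56; II: μ=0.639344, E[X²]=1.45687; III: μ=0.754386, E[X²]=1.89258.
E[X] = 0.32·3.6 + 0.33·0.639344 + 0.35·0.754386 = 1.62702.
E[X²] = 0.32·16.56 + 0.33·1.45687 + 0.35·1.89258 = 6.44237.
Var(X) = E[X²] − (E[X])² = 6.44237 − 2.64719 = 3.79518.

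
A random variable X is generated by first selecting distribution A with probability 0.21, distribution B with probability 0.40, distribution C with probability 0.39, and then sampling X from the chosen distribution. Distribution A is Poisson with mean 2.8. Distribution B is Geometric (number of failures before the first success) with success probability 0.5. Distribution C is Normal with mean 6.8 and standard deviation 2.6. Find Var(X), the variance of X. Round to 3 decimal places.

10.855

Per component, A: μ=2.8, E[X²]=10.64; B: μ=1, E[X²]=3; C: μ=6.8, E[X²]=53.
E[X] = 0.21·2.8 + 0.4·1 + 0.39·6.8 = 3.64.
E[X²] = 0.21·10.64 + 0.4·3 + 0.39·53 = 24.1044.
Var(X) = E[X²] − (E[X])² = 24.1044 − 13.2496 = 10.8548.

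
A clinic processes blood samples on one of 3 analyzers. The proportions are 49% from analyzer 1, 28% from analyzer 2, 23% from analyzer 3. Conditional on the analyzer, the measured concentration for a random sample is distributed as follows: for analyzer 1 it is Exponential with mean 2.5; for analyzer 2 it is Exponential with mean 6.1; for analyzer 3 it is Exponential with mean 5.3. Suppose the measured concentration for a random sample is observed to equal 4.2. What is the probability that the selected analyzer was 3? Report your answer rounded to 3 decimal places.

0.248

Likelihoods f(4.2 | ·): 1: 0.0745496; 2: 0.082347; 3: 0.0854213.
Posterior ∝ prior × likelihood. Numerator for 3: 0.23·0.0854213 = 0.0196469.
Normalizing constant: 0.49·0.0745496 + 0.28·0.082347 + 0.23·0.0854213 = 0.0792334.
P(3 | observation) = 0.0196469 / 0.0792334 = 0.247963.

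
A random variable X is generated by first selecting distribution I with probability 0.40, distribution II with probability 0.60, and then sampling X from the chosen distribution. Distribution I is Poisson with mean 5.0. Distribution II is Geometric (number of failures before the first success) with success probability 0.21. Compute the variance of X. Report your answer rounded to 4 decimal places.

13.1162

Per component, I: μ=5, E[X²]=30; II: μ=3.7619, E[X²]=32.0658.
E[X] = 0.4·5 + 0.6·3.7619 = 4.25714.
E[X²] = 0.4·30 + 0.6·32.0658 = 31.2395.
Var(X) = E[X²] − (E[X])² = 31.2395 − 18.1233 = 13.1162.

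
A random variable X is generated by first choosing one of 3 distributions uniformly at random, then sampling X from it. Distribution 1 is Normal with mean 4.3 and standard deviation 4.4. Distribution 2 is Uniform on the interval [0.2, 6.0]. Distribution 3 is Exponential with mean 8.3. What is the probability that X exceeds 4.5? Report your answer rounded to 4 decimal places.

0.4407

Conditional on each component, P(X > 4.5): 1: 0.481873; 2: 0.258621; 3: 0.581486.
By total probability, P(X > 4.5) = 0.333333·0.481873 + 0.333333·0.258621 + 0.333333·0.581486 = 0.44066.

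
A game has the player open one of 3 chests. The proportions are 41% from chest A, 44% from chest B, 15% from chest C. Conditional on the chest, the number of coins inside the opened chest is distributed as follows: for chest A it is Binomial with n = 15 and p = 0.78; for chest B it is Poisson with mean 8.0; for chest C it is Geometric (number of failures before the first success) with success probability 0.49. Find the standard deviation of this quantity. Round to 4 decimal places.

4.1890

Per component, A: μ=11.7, E[X²]=139.464; B: μ=8, E[X²]=72; C: μ=1.04082, E[X²]=3.20741.
E[X] = 0.41·11.7 + 0.44·8 + 0.15·1.04082 = 8.47312.
E[X²] = 0.41·139.464 + 0.44·72 + 0.15·3.20741 = 89.3414.
Var(X) = E[X²] − (E[X])² = 89.3414 − 71.7938 = 17.5475.
SD(X) = √17.5475 = 4.18898.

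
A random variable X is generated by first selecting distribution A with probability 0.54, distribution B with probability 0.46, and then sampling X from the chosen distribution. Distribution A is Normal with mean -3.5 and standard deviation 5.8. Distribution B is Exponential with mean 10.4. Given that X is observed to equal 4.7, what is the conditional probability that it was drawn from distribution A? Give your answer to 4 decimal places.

Likelihoods f(4.7 | ·): A: 0.025319; B: 0.0611926.
Posterior ∝ prior × likelihood. Numerator for A: 0.54·0.025319 = 0.0136722.
Normalizing constant: 0.54·0.025319 + 0.46·0.0611926 = 0.0418208.
P(A | observation) = 0.0136722 / 0.0418208 = 0.326924.

0.3269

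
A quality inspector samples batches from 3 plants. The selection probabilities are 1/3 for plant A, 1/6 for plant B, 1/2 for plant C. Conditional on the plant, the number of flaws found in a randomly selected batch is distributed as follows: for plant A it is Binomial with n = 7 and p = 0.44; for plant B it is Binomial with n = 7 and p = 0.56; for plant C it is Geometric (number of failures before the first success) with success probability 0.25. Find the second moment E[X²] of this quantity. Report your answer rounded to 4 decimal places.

For each component E[X²] = Var + (mean)², giving A: 11.2112; B: 17.0912; C: 21.
Overall E[X²] = 0.333333·11.2112 + 0.166667·17.0912 + 0.5·21 = 17.0856.

17.0856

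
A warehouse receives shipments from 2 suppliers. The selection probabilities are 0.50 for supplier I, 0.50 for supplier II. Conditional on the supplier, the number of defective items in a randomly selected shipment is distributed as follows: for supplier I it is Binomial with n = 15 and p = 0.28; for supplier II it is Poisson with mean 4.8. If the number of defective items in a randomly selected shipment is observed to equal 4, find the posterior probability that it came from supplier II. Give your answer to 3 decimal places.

Likelihoods P(X=4 | ·): I: 0.226163; II: 0.182029.
Posterior ∝ prior × likelihood. Numerator for II: 0.5·0.182029 = 0.0910144.
Normalizing constant: 0.5·0.226163 + 0.5·0.182029 = 0.204096.
P(II | observation) = 0.0910144 / 0.204096 = 0.445939.

0.446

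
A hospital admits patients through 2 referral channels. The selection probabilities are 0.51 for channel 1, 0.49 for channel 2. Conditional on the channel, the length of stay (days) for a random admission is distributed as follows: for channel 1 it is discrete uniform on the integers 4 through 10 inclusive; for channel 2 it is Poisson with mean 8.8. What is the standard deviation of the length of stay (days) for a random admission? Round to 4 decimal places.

2.6761

Per component, 1: μ=7, E[X²]=53; 2: μ=8.8, E[X²]=86.24.
E[X] = 0.51·7 + 0.49·8.8 = 7.882.
E[X²] = 0.51·53 + 0.49·86.24 = 69.2876.
Var(X) = E[X²] − (E[X])² = 69.2876 − 62.1259 = 7.16168.
SD(X) = √7.16168 = 2.67613.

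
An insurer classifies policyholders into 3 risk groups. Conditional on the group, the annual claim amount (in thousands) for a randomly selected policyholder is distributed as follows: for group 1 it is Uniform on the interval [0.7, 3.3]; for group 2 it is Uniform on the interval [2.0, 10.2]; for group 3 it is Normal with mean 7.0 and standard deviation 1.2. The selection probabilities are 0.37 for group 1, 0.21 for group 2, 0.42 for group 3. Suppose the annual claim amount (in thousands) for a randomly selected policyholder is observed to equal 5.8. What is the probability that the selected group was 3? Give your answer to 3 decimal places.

0.768

Likelihoods f(5.8 | ·): 1: 0; 2: 0.121951; 3: 0.201642.
Posterior ∝ prior × likelihood. Numerator for 3: 0.42·0.201642 = 0.0846898.
Normalizing constant: 0.37·0 + 0.21·0.121951 + 0.42·0.201642 = 0.1103.
P(3 | observation) = 0.0846898 / 0.1103 = 0.767816.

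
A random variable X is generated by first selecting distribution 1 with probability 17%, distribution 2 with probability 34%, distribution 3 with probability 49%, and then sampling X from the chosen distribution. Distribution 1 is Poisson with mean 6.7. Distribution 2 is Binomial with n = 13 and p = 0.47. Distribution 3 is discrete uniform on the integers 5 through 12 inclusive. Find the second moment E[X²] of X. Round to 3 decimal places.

60.539

For each component E[X²] = Var + (mean)², giving 1: 51.59; 2: 40.5704; 3: 77.5.
Overall E[X²] = 0.17·51.59 + 0.34·40.5704 + 0.49·77.5 = 60.5392.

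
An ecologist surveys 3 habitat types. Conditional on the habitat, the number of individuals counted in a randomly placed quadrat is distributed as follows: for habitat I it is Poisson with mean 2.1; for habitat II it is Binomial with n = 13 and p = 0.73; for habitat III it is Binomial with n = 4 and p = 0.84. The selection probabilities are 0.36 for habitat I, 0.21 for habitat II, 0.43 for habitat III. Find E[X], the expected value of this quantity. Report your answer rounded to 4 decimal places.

Component means — I: 2.1; II: 9.49; III: 3.36.
E[X] = 0.36·2.1 + 0.21·9.49 + 0.43·3.36 = 4.1937.

4.1937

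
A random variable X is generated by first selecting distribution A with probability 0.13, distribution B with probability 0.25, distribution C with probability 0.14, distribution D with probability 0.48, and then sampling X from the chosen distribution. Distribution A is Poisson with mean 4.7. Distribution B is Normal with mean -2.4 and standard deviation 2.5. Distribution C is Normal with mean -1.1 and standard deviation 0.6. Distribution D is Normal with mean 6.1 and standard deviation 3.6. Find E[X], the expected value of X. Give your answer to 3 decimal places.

2.785

Component means — A: 4.7; B: -2.4; C: -1.1; D: 6.1.
E[X] = 0.13·4.7 + 0.25·-2.4 + 0.14·-1.1 + 0.48·6.1 = 2.785.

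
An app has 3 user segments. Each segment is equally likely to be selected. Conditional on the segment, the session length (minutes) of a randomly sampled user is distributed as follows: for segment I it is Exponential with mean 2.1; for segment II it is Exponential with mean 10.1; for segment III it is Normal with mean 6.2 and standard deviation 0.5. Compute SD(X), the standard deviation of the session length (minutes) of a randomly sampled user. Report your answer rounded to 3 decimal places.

6.799

Per component, I: μ=2.1, E[X²]=8.82; II: μ=10.1, E[X²]=204.02; III: μ=6.2, E[X²]=38.69.
E[X] = 0.333333·2.1 + 0.333333·10.1 + 0.333333·6.2 = 6.13333.
E[X²] = 0.333333·8.82 + 0.333333·204.02 + 0.333333·38.69 = 83.8433.
Var(X) = E[X²] − (E[X])² = 83.8433 − 37.6178 = 46.2256.
SD(X) = √46.2256 = 6.79894.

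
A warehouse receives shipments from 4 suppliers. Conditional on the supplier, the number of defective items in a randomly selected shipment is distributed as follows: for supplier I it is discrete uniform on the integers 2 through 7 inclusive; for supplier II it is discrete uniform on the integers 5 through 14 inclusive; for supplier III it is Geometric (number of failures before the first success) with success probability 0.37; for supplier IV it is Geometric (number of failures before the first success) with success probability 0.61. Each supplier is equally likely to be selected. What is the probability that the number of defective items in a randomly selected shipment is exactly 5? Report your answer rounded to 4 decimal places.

0.0772

Conditional on each supplier, P(X = 5): I: 0.166667; II: 0.1; III: 0.0367202; IV: 0.00550368.
By total probability, P(X = 5) = 0.25·0.166667 + 0.25·0.1 + 0.25·0.0367202 + 0.25·0.00550368 = 0.0772226.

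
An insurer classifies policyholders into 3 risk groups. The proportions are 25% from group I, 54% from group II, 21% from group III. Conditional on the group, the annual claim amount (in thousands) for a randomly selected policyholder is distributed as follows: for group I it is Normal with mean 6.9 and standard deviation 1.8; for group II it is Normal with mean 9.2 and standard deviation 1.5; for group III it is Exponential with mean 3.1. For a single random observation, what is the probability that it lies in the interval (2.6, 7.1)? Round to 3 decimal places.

0.247

Conditional on each group, P(2.6 < X < 7.1): I: 0.535786; II: 0.0807512; III: 0.331034.
By total probability, P(2.6 < X < 7.1) = 0.25·0.535786 + 0.54·0.0807512 + 0.21·0.331034 = 0.247069.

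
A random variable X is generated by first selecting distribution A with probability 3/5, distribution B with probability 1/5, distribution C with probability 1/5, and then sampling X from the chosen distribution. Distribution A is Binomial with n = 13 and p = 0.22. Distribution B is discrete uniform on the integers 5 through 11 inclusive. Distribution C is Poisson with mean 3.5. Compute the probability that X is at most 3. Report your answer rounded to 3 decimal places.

0.518

Conditional on each component, P(X ≤ 3): A: 0.683914; B: 0; C: 0.536633.
By total probability, P(X ≤ 3) = 0.6·0.683914 + 0.2·0 + 0.2·0.536633 = 0.517675.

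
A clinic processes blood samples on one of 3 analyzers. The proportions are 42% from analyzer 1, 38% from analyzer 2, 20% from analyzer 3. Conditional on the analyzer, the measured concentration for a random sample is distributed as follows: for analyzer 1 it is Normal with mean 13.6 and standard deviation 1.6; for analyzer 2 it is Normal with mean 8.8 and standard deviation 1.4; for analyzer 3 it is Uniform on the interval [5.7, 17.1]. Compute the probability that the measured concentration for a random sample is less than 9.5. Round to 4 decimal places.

Conditional on each analyzer, P(X < 9.5): 1: 0.00519608; 2: 0.691462; 3: 0.333333.
By total probability, P(X < 9.5) = 0.42·0.00519608 + 0.38·0.691462 + 0.2·0.333333 = 0.331605.

0.3316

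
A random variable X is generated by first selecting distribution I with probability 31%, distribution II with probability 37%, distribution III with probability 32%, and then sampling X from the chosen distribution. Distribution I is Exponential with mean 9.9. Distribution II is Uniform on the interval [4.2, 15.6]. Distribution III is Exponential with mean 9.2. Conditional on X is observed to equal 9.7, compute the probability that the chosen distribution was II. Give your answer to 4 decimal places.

Likelihoods f(9.7 | ·): I: 0.0379179; II: 0.0877193; III: 0.0378717.
Posterior ∝ prior × likelihood. Numerator for II: 0.37·0.0877193 = 0.0324561.
Normalizing constant: 0.31·0.0379179 + 0.37·0.0877193 + 0.32·0.0378717 = 0.0563296.
P(II | observation) = 0.0324561 / 0.0563296 = 0.576182.

0.5762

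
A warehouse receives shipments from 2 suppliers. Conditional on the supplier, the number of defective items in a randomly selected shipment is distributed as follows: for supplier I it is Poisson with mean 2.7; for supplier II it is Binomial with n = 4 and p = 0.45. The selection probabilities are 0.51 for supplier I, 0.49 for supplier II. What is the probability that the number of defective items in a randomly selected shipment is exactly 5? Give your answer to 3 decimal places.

Conditional on each supplier, P(X = 5): I: 0.0803605; II: 0.
By total probability, P(X = 5) = 0.51·0.0803605 + 0.49·0 = 0.0409838.

0.041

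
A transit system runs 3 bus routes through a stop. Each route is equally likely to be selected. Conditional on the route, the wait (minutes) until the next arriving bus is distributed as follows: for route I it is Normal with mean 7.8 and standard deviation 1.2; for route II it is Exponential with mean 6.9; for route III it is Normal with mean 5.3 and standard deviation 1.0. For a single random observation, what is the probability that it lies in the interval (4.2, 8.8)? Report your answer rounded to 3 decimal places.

Conditional on each route, P(4.2 < X < 8.8): I: 0.796322; II: 0.26473; III: 0.864101.
By total probability, P(4.2 < X < 8.8) = 0.333333·0.796322 + 0.333333·0.26473 + 0.333333·0.864101 = 0.641718.

0.642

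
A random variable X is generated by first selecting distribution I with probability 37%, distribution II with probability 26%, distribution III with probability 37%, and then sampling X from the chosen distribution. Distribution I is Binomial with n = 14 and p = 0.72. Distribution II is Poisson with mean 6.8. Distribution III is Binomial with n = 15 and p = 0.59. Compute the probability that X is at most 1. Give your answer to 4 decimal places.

Conditional on each component, P(X ≤ 1): I: 6.73619e-07; II: 0.00868745; III: 3.51225e-05.
By total probability, P(X ≤ 1) = 0.37·6.73619e-07 + 0.26·0.00868745 + 0.37·3.51225e-05 = 0.00227198.

0.0023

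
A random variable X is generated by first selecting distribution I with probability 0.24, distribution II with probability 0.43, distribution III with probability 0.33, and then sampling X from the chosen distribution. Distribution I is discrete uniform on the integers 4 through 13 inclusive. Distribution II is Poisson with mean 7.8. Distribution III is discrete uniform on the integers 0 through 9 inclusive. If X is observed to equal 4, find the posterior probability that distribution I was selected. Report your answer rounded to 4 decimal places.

0.2851

Likelihoods P(X=4 | ·): I: 0.1; II: 0.0631932; III: 0.1.
Posterior ∝ prior × likelihood. Numerator for I: 0.24·0.1 = 0.024.
Normalizing constant: 0.24·0.1 + 0.43·0.0631932 + 0.33·0.1 = 0.0841731.
P(I | observation) = 0.024 / 0.0841731 = 0.285127.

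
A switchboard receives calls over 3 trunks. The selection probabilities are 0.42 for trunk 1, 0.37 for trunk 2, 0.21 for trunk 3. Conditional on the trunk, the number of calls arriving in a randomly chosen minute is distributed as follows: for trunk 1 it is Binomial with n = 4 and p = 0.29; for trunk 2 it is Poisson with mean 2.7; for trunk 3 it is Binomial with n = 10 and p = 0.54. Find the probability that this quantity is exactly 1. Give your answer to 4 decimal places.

Conditional on each trunk, P(X = 1): 1: 0.415177; 2: 0.181455; 3: 0.00497983.
By total probability, P(X = 1) = 0.42·0.415177 + 0.37·0.181455 + 0.21·0.00497983 = 0.242558.

0.2426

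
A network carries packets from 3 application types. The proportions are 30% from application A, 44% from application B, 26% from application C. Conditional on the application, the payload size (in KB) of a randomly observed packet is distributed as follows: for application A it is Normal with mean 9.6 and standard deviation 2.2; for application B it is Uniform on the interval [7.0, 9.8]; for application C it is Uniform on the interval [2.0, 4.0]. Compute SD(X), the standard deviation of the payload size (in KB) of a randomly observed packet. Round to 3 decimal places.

Per component, A: μ=9.6, E[X²]=97; B: μ=8.4, E[X²]=71.2133; C: μ=3, E[X²]=9.33333.
E[X] = 0.3·9.6 + 0.44·8.4 + 0.26·3 = 7.356.
E[X²] = 0.3·97 + 0.44·71.2133 + 0.26·9.33333 = 62.8605.
Var(X) = E[X²] − (E[X])² = 62.8605 − 54.1107 = 8.7498.
SD(X) = √8.7498 = 2.95801.

2.958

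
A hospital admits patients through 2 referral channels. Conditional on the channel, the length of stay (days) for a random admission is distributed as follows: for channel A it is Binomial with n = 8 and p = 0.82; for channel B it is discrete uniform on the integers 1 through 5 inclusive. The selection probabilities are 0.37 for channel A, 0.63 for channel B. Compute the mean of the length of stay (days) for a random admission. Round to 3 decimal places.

4.317

Component means — A: 6.56; B: 3.
E[X] = 0.37·6.56 + 0.63·3 = 4.3172.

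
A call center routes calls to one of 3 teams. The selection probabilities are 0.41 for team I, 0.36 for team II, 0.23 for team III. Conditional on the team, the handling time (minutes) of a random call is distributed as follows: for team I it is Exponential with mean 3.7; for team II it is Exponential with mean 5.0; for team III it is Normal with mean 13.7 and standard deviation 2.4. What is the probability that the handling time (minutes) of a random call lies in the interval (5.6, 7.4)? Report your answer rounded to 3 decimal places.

Conditional on each team, P(5.6 < X < 7.4): I: 0.0847999; II: 0.0986421; III: 0.00396337.
By total probability, P(5.6 < X < 7.4) = 0.41·0.0847999 + 0.36·0.0986421 + 0.23·0.00396337 = 0.0711907.

0.071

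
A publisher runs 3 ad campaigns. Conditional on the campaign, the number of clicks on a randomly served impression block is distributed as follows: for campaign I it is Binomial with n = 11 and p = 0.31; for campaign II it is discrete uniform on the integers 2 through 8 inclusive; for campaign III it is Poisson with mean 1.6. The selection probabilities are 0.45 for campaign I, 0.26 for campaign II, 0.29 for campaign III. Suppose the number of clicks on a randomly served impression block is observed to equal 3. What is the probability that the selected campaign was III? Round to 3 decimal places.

Likelihoods P(X=3 | ·): I: 0.252558; II: 0.142857; III: 0.137828.
Posterior ∝ prior × likelihood. Numerator for III: 0.29·0.137828 = 0.0399701.
Normalizing constant: 0.45·0.252558 + 0.26·0.142857 + 0.29·0.137828 = 0.190764.
P(III | observation) = 0.0399701 / 0.190764 = 0.209526.

0.210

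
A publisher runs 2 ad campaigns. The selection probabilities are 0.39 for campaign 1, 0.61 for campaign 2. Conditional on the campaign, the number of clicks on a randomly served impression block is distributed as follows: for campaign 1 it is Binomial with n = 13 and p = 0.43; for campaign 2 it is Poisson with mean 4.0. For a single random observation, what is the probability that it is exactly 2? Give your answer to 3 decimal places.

Conditional on each campaign, P(X = 2): 1: 0.0297615; 2: 0.146525.
By total probability, P(X = 2) = 0.39·0.0297615 + 0.61·0.146525 = 0.100987.

0.101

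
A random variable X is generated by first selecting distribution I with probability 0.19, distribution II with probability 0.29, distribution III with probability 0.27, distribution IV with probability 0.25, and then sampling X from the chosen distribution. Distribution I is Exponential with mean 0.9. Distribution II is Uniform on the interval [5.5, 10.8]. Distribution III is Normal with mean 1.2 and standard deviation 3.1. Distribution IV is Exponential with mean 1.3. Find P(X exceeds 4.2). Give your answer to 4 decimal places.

0.3466

Conditional on each component, P(X > 4.2): I: 0.00940356; II: 1; III: 0.166587; IV: 0.0395271.
By total probability, P(X > 4.2) = 0.19·0.00940356 + 0.29·1 + 0.27·0.166587 + 0.25·0.0395271 = 0.346647.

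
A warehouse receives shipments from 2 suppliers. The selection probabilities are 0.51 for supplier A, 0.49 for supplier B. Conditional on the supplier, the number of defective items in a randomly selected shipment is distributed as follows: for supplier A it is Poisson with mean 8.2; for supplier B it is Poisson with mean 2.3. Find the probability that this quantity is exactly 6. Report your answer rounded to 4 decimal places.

0.0692

Conditional on each supplier, P(X = 6): A: 0.115967; B: 0.0206138.
By total probability, P(X = 6) = 0.51·0.115967 + 0.49·0.0206138 = 0.0692441.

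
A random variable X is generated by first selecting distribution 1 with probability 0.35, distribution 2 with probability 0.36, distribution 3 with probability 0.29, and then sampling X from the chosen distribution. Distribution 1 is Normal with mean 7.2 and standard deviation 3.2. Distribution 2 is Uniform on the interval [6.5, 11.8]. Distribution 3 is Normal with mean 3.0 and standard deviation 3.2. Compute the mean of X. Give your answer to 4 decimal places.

Component means — 1: 7.2; 2: 9.15; 3: 3.
E[X] = 0.35·7.2 + 0.36·9.15 + 0.29·3 = 6.684.

6.6840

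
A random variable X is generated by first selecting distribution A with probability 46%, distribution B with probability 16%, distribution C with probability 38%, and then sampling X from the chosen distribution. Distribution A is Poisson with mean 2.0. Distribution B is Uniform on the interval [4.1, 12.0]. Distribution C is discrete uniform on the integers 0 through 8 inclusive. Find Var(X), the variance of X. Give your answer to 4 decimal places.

Per component, A: μ=2, E[X²]=6; B: μ=8.05, E[X²]=70.0033; C: μ=4, E[X²]=22.6667.
E[X] = 0.46·2 + 0.16·8.05 + 0.38·4 = 3.728.
E[X²] = 0.46·6 + 0.16·70.0033 + 0.38·22.6667 = 22.5739.
Var(X) = E[X²] − (E[X])² = 22.5739 − 13.898 = 8.67588.

8.6759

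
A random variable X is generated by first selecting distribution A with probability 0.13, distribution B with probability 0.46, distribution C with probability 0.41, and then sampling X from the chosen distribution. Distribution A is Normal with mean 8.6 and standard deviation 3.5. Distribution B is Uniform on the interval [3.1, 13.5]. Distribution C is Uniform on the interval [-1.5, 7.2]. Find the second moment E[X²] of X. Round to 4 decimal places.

For each component E[X²] = Var + (mean)², giving A: 86.21; B: 77.9033; C: 14.43.
Overall E[X²] = 0.13·86.21 + 0.46·77.9033 + 0.41·14.43 = 52.9591.

52.9591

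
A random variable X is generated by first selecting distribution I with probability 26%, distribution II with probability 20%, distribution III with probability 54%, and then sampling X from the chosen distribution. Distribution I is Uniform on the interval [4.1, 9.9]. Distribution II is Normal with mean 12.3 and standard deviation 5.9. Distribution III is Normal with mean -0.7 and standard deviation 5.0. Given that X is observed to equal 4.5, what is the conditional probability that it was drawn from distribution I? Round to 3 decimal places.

0.593

Likelihoods f(4.5 | ·): I: 0.172414; II: 0.0282185; III: 0.0464594.
Posterior ∝ prior × likelihood. Numerator for I: 0.26·0.172414 = 0.0448276.
Normalizing constant: 0.26·0.172414 + 0.2·0.0282185 + 0.54·0.0464594 = 0.0755594.
P(I | observation) = 0.0448276 / 0.0755594 = 0.593276.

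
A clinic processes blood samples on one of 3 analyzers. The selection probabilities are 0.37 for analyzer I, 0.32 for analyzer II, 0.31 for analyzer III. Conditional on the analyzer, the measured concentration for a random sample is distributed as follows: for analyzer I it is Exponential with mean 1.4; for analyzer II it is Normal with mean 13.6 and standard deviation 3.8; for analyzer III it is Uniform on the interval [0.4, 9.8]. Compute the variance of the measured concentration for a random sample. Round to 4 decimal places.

Per component, I: μ=1.4, E[X²]=3.92; II: μ=13.6, E[X²]=199.4; III: μ=5.1, E[X²]=33.3733.
E[X] = 0.37·1.4 + 0.32·13.6 + 0.31·5.1 = 6.451.
E[X²] = 0.37·3.92 + 0.32·199.4 + 0.31·33.3733 = 75.6041.
Var(X) = E[X²] − (E[X])² = 75.6041 − 41.6154 = 33.9887.

33.9887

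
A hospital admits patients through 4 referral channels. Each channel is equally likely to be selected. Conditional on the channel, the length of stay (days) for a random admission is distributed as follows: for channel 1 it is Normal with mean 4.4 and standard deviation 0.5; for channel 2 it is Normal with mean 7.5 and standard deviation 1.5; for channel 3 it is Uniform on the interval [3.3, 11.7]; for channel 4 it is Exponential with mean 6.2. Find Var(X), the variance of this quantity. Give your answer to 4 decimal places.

Per component, 1: μ=4.4, E[X²]=19.61; 2: μ=7.5, E[X²]=58.5; 3: μ=7.5, E[X²]=62.13; 4: μ=6.2, E[X²]=76.88.
E[X] = 0.25·4.4 + 0.25·7.5 + 0.25·7.5 + 0.25·6.2 = 6.4.
E[X²] = 0.25·19.61 + 0.25·58.5 + 0.25·62.13 + 0.25·76.88 = 54.28.
Var(X) = E[X²] − (E[X])² = 54.28 − 40.96 = 13.32.

13.3200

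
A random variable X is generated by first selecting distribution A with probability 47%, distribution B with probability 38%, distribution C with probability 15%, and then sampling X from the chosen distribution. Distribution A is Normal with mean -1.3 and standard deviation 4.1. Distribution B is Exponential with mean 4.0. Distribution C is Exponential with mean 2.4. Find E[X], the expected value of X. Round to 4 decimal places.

1.2690

Component means — A: -1.3; B: 4; C: 2.4.
E[X] = 0.47·-1.3 + 0.38·4 + 0.15·2.4 = 1.269.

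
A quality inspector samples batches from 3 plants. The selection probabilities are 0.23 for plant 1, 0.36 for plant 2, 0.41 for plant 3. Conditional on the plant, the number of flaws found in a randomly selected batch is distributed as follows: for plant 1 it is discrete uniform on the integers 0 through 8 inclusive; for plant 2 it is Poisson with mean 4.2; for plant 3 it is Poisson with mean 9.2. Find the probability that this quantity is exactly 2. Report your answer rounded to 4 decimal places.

0.0749

Conditional on each plant, P(X = 2): 1: 0.111111; 2: 0.132261; 3: 0.00427599.
By total probability, P(X = 2) = 0.23·0.111111 + 0.36·0.132261 + 0.41·0.00427599 = 0.0749227.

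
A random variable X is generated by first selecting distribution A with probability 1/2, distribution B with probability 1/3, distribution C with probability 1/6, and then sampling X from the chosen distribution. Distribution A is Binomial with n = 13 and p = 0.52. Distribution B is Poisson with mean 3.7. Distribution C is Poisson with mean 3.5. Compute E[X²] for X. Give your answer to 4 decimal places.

32.8929

For each component E[X²] = Var + (mean)², giving A: 48.9424; B: 17.39; C: 15.75.
Overall E[X²] = 0.5·48.9424 + 0.333333·17.39 + 0.166667·15.75 = 32.8929.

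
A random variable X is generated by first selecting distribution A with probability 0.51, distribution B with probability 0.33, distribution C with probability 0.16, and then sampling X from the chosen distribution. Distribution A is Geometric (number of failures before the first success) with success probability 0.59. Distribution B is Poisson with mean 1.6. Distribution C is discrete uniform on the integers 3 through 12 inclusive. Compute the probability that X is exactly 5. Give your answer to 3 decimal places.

Conditional on each component, P(X = 5): A: 0.00683552; B: 0.017642; C: 0.1.
By total probability, P(X = 5) = 0.51·0.00683552 + 0.33·0.017642 + 0.16·0.1 = 0.025308.

0.025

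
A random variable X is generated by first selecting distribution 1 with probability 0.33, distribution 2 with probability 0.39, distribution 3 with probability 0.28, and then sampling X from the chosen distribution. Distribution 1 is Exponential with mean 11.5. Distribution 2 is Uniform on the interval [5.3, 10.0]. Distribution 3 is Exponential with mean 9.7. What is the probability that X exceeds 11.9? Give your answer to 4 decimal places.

Conditional on each component, P(X > 11.9): 1: 0.355304; 2: 0; 3: 0.293228.
By total probability, P(X > 11.9) = 0.33·0.355304 + 0.39·0 + 0.28·0.293228 = 0.199354.

0.1994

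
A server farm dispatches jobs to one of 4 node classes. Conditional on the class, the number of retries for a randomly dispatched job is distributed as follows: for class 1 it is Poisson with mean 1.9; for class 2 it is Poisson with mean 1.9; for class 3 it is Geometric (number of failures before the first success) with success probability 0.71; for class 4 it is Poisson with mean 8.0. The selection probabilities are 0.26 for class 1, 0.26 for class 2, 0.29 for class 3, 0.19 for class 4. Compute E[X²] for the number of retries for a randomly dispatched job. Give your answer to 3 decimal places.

For each component E[X²] = Var + (mean)², giving 1: 5.51; 2: 5.51; 3: 0.742115; 4: 72.
Overall E[X²] = 0.26·5.51 + 0.26·5.51 + 0.29·0.742115 + 0.19·72 = 16.7604.

16.760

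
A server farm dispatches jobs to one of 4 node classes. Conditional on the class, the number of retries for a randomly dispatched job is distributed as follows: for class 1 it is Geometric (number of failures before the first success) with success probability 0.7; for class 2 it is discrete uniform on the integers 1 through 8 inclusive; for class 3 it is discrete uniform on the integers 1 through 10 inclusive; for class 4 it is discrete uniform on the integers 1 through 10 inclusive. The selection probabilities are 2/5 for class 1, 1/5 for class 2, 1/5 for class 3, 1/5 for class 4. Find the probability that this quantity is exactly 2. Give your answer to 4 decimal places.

0.0902

Conditional on each class, P(X = 2): 1: 0.063; 2: 0.125; 3: 0.1; 4: 0.1.
By total probability, P(X = 2) = 0.4·0.063 + 0.2·0.125 + 0.2·0.1 + 0.2·0.1 = 0.0902.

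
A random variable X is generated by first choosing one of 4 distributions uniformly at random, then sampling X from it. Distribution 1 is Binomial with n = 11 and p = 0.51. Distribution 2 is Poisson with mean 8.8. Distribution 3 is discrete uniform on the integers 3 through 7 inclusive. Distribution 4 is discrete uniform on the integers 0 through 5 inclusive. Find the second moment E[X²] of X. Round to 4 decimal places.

For each component E[X²] = Var + (mean)², giving 1: 34.221; 2: 86.24; 3: 27; 4: 9.16667.
Overall E[X²] = 0.25·34.221 + 0.25·86.24 + 0.25·27 + 0.25·9.16667 = 39.1569.

39.1569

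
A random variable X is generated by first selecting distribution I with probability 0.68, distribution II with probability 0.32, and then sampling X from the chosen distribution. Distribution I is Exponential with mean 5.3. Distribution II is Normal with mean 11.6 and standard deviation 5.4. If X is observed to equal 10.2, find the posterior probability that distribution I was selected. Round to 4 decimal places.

Likelihoods f(10.2 | ·): I: 0.0275367; II: 0.0714366.
Posterior ∝ prior × likelihood. Numerator for I: 0.68·0.0275367 = 0.018725.
Normalizing constant: 0.68·0.0275367 + 0.32·0.0714366 = 0.0415847.
P(I | observation) = 0.018725 / 0.0415847 = 0.450285.

0.4503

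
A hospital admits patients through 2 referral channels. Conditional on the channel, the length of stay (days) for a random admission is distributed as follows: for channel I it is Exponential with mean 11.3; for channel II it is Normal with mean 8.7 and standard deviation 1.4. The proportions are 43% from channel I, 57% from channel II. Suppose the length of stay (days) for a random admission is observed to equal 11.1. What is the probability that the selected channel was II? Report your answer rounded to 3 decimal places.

Likelihoods f(11.1 | ·): I: 0.033137; II: 0.0655594.
Posterior ∝ prior × likelihood. Numerator for II: 0.57·0.0655594 = 0.0373689.
Normalizing constant: 0.43·0.033137 + 0.57·0.0655594 = 0.0516178.
P(II | observation) = 0.0373689 / 0.0516178 = 0.723953.

0.724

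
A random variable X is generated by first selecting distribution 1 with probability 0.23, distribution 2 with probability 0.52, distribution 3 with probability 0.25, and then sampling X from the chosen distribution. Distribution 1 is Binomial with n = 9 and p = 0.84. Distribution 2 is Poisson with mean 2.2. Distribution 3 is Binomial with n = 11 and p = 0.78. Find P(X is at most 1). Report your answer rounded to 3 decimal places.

0.184

Conditional on each component, P(X ≤ 1): 1: 3.31571e-06; 2: 0.35457; 3: 2.33727e-06.
By total probability, P(X ≤ 1) = 0.23·3.31571e-06 + 0.52·0.35457 + 0.25·2.33727e-06 = 0.184378.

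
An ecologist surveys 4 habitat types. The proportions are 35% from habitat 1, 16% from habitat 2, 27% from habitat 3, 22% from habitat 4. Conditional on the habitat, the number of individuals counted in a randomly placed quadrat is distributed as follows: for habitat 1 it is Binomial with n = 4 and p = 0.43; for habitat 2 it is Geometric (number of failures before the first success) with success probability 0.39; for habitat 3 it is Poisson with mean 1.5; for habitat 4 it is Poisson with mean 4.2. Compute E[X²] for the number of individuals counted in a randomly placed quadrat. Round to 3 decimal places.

8.229

For each component E[X²] = Var + (mean)², giving 1: 3.9388; 2: 6.45694; 3: 3.75; 4: 21.84.
Overall E[X²] = 0.35·3.9388 + 0.16·6.45694 + 0.27·3.75 + 0.22·21.84 = 8.22899.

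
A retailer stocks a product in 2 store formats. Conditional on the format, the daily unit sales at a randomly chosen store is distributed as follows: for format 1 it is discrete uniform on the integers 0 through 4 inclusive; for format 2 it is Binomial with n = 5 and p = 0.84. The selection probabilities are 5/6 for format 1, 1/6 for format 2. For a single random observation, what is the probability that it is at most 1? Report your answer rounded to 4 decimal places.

0.3338

Conditional on each format, P(X ≤ 1): 1: 0.4; 2: 0.00285737.
By total probability, P(X ≤ 1) = 0.833333·0.4 + 0.166667·0.00285737 = 0.33381.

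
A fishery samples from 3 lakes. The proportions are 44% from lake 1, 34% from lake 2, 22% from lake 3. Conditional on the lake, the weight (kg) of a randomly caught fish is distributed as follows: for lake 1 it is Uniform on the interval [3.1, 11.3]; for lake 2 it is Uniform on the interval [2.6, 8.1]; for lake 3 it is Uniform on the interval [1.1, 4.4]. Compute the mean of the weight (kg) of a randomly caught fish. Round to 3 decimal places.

5.592

Component means — 1: 7.2; 2: 5.35; 3: 2.75.
E[X] = 0.44·7.2 + 0.34·5.35 + 0.22·2.75 = 5.592.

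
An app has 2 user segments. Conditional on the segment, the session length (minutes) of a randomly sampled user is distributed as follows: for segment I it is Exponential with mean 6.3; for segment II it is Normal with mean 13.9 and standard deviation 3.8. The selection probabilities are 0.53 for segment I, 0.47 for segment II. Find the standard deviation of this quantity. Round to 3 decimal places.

Per component, I: μ=6.3, E[X²]=79.38; II: μ=13.9, E[X²]=207.65.
E[X] = 0.53·6.3 + 0.47·13.9 = 9.872.
E[X²] = 0.53·79.38 + 0.47·207.65 = 139.667.
Var(X) = E[X²] − (E[X])² = 139.667 − 97.4564 = 42.2105.
SD(X) = √42.2105 = 6.49696.

6.497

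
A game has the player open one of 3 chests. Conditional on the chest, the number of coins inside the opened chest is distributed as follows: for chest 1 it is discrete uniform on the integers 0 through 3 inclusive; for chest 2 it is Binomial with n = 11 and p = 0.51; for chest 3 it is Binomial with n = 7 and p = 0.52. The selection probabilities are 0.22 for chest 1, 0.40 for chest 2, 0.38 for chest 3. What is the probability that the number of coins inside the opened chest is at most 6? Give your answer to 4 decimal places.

Conditional on each chest, P(X ≤ 6): 1: 1; 2: 0.702586; 3: 0.989719.
By total probability, P(X ≤ 6) = 0.22·1 + 0.4·0.702586 + 0.38·0.989719 = 0.877128.

0.8771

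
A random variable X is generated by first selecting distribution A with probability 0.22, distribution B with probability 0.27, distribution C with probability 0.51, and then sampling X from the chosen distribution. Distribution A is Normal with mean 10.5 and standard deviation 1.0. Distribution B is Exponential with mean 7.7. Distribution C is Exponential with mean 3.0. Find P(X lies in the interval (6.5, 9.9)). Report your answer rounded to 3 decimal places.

0.141

Conditional on each component, P(6.5 < X < 9.9): A: 0.274221; B: 0.153467; C: 0.0776757.
By total probability, P(6.5 < X < 9.9) = 0.22·0.274221 + 0.27·0.153467 + 0.51·0.0776757 = 0.141379.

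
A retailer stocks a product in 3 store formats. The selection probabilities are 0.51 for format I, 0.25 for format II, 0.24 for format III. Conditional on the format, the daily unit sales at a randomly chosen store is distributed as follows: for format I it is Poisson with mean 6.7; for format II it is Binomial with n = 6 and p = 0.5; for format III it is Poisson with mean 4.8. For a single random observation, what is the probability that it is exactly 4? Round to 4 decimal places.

0.1550

Conditional on each format, P(X = 4): I: 0.103351; II: 0.234375; III: 0.182029.
By total probability, P(X = 4) = 0.51·0.103351 + 0.25·0.234375 + 0.24·0.182029 = 0.15499.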